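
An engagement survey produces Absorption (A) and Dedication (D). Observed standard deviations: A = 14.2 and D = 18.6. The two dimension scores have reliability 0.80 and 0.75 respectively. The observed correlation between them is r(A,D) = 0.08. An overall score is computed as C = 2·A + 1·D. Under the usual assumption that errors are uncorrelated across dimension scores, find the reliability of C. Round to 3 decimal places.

0.800

Var(C) = 2²·14.2² + 18.6² + 2·[2·14.2·18.6·0.08] = 1152.52 + 84.5184 = 1237.04.
With uncorrelated errors the cross-covariances are all true-score covariance, so they carry over unchanged; only the diagonal terms shrink to ρᵢσᵢ².
True-score variance = [2²·14.2²·0.80 + 18.6²·0.75] + 84.5184 = 904.718 + 84.5184 = 989.236.
Reliability = 989.236 / 1237.04 = 0.800.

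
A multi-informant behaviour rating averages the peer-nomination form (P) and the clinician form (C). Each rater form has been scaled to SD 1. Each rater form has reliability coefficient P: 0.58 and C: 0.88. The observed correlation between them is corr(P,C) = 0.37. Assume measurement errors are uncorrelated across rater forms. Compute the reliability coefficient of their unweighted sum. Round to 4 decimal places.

0.8029

Var(P+C) = 2 + 2·[0.37] = 2 + 0.74 = 2.74.
Because errors are independent across components, Cov(Tᵢ,Tⱼ) = Cov(Xᵢ,Xⱼ); the off-diagonal part of the true-score variance is the same as above.
True-score variance = [0.58 + 0.88] + 0.74 = 1.46 + 0.74 = 2.2.
Reliability = 2.2 / 2.74 = 0.8029.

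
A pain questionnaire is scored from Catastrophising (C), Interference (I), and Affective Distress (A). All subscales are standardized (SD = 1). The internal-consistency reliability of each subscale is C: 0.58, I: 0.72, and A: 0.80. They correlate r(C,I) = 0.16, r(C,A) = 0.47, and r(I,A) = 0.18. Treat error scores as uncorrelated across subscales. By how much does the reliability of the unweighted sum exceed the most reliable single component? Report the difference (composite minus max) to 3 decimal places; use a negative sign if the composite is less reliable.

0.005

Var(sum) = 3 + 1.62 = 4.62; true-score variance = 2.1 + 1.62 = 3.72; composite reliability = 0.8052.
Max component reliability = 0.8000.
Difference = 0.8052 − 0.8000 = 0.005.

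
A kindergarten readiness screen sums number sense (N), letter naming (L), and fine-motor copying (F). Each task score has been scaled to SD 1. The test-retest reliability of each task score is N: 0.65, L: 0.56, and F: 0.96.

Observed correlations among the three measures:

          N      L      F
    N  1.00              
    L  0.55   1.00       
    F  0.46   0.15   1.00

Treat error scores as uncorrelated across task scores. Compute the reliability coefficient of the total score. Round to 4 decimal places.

0.8440

Var(N+L+F) = 3 + 2·[0.55 + 0.46 + 0.15] = 3 + 2.32 = 5.32.
Because errors are independent across components, Cov(Tᵢ,Tⱼ) = Cov(Xᵢ,Xⱼ); the off-diagonal part of the true-score variance is the same as above.
True-score variance = [0.65 + 0.56 + 0.96] + 2.32 = 2.17 + 2.32 = 4.49.
Reliability = 4.49 / 5.32 = 0.8440.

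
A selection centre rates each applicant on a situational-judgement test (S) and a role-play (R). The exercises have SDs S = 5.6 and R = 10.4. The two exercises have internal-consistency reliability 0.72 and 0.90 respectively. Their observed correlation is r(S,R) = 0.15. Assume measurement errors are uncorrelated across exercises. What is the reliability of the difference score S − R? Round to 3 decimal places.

Var(S−R) = 5.6² + 10.4² − 2·5.6·10.4·0.15 = 139.52 − 17.472 = 122.048.
With uncorrelated errors the cross-covariances are all true-score covariance, so they carry over unchanged; only the diagonal terms shrink to ρᵢσᵢ².
True-score variance = [5.6²·0.72 + 10.4²·0.90] − 17.472 = 119.923 − 17.472 = 102.451.
Reliability = 102.451 / 122.048 = 0.839.

0.839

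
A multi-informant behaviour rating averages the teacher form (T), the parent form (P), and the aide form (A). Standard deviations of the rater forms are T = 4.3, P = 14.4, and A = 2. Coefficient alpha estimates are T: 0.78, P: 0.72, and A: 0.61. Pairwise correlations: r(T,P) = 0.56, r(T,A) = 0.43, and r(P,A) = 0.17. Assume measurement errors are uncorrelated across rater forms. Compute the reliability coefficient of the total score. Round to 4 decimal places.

Var(T+P+A) = 4.3² + 14.4² + 2² + 2·[4.3·14.4·0.56 + 4.3·2·0.43 + 14.4·2·0.17] = 229.85 + 86.5384 = 316.388.
Because errors are independent across components, Cov(Tᵢ,Tⱼ) = Cov(Xᵢ,Xⱼ); the off-diagonal part of the true-score variance is the same as above.
True-score variance = [4.3²·0.78 + 14.4²·0.72 + 2²·0.61] + 86.5384 = 166.161 + 86.5384 = 252.7.
Reliability = 252.7 / 316.388 = 0.7987.

0.7987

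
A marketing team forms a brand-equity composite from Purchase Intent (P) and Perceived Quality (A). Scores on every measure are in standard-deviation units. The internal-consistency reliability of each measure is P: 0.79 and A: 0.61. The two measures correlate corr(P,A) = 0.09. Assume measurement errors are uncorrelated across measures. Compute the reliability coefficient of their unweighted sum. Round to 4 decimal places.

Var(P+A) = 2 + 2·[0.09] = 2 + 0.18 = 2.18.
Under uncorrelated errors the observed covariances equal the true-score covariances, so only the own-variance terms attenuate.
True-score variance = [0.79 + 0.61] + 0.18 = 1.4 + 0.18 = 1.58.
Reliability = 1.58 / 2.18 = 0.7248.

0.7248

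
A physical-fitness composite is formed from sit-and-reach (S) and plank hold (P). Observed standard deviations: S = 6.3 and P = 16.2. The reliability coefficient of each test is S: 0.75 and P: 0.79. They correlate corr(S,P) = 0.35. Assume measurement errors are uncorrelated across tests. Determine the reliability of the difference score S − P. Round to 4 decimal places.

Var(S−P) = 6.3² + 16.2² − 2·6.3·16.2·0.35 = 302.13 − 71.442 = 230.688.
With uncorrelated errors the cross-covariances are all true-score covariance, so they carry over unchanged; only the diagonal terms shrink to ρᵢσᵢ².
True-score variance = [6.3²·0.75 + 16.2²·0.79] − 71.442 = 237.095 − 71.442 = 165.653.
Reliability = 165.653 / 230.688 = 0.7181.

0.7181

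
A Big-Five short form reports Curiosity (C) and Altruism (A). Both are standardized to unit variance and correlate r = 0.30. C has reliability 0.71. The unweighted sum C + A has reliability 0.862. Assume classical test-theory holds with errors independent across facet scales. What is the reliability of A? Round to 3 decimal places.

0.931

Var(C+A) = 2 + 2·0.30 = 2.600.
True-score variance = ρ_C + ρ_A + 2·0.30, so 0.862 = (0.71 + ρ_A + 0.60) / 2.600.
ρ_A = 0.862·2.600 − 0.71 − 0.60 = 0.931.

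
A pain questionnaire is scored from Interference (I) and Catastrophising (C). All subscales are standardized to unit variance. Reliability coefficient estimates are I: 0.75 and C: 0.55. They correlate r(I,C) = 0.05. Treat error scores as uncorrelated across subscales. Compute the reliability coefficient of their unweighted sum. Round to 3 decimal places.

0.667

Var(I+C) = 2 + 2·[0.05] = 2 + 0.1 = 2.1.
Because errors are independent across components, Cov(Tᵢ,Tⱼ) = Cov(Xᵢ,Xⱼ); the off-diagonal part of the true-score variance is the same as above.
True-score variance = [0.75 + 0.55] + 0.1 = 1.3 + 0.1 = 1.4.
Reliability = 1.4 / 2.1 = 0.667.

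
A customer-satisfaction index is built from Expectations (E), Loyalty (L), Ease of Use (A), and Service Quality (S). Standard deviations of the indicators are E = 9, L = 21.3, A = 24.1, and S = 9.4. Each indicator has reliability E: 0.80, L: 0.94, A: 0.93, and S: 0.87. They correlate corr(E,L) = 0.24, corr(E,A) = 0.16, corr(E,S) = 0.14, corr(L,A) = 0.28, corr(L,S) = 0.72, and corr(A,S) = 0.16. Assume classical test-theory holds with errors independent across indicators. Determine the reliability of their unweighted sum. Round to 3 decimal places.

Var(E+L+A+S) = 9² + 21.3² + 24.1² + 9.4² + 2·[9·21.3·0.24 + 9·24.1·0.16 + 9·9.4·0.14 + 21.3·24.1·0.28 + 21.3·9.4·0.72 + 24.1·9.4·0.16] = 1203.86 + 833.386 = 2037.25.
With uncorrelated errors the cross-covariances are all true-score covariance, so they carry over unchanged; only the diagonal terms shrink to ρᵢσᵢ².
True-score variance = [9²·0.80 + 21.3²·0.94 + 24.1²·0.93 + 9.4²·0.87] + 833.386 = 1108.3 + 833.386 = 1941.68.
Reliability = 1941.68 / 2037.25 = 0.953.

0.953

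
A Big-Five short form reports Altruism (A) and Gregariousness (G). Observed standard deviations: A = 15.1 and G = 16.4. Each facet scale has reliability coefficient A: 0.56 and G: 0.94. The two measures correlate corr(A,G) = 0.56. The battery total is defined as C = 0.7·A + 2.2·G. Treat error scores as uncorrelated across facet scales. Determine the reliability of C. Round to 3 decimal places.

0.931

Var(C) = 0.7²·15.1² + 2.2²·16.4² + 2·[1.54·15.1·16.4·0.56] = 1413.49 + 427.129 = 1840.62.
Under uncorrelated errors the observed covariances equal the true-score covariances, so only the own-variance terms attenuate.
True-score variance = [0.7²·15.1²·0.56 + 2.2²·16.4²·0.94] + 427.129 = 1286.23 + 427.129 = 1713.36.
Reliability = 1713.36 / 1840.62 = 0.931.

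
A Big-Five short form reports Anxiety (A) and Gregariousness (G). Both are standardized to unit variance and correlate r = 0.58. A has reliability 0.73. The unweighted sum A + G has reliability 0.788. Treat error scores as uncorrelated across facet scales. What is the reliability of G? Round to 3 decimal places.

Var(A+G) = 2 + 2·0.58 = 3.160.
True-score variance = ρ_A + ρ_G + 2·0.58, so 0.788 = (0.73 + ρ_G + 1.16) / 3.160.
ρ_G = 0.788·3.160 − 0.73 − 1.16 = 0.600.

0.600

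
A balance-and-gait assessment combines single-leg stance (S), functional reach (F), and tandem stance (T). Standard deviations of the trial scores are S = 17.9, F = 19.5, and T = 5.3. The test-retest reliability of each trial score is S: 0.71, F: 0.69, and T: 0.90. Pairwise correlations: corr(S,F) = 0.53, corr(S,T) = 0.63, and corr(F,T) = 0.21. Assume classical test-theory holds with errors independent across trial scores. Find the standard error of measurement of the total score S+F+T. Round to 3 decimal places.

Var(total) = 728.75 + 532.936 = 1261.69.
True-score variance = 515.145 + 532.936 = 1048.08, so reliability = 0.8307.
Error variance = 1261.69 − 1048.08 = 213.605; SEM = √213.605 = 14.615.

14.615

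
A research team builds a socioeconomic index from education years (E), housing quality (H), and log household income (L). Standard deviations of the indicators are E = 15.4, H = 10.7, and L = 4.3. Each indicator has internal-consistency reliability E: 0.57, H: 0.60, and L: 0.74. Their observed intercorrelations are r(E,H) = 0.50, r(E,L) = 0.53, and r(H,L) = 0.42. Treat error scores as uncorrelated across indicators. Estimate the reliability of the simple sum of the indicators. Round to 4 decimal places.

Var(E+H+L) = 15.4² + 10.7² + 4.3² + 2·[15.4·10.7·0.50 + 15.4·4.3·0.53 + 10.7·4.3·0.42] = 370.14 + 273.622 = 643.762.
With uncorrelated errors the cross-covariances are all true-score covariance, so they carry over unchanged; only the diagonal terms shrink to ρᵢσᵢ².
True-score variance = [15.4²·0.57 + 10.7²·0.60 + 4.3²·0.74] + 273.622 = 217.558 + 273.622 = 491.179.
Reliability = 491.179 / 643.762 = 0.7630.

0.7630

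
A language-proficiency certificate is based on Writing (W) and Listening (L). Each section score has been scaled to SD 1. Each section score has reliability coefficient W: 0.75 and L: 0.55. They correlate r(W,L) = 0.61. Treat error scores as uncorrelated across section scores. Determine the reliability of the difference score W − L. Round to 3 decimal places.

Var(W−L) = 1 + 1 − 2·0.61 = 2 − 1.22 = 0.78.
Under uncorrelated errors the observed covariances equal the true-score covariances, so only the own-variance terms attenuate.
True-score variance = [0.75 + 0.55] − 1.22 = 1.3 − 1.22 = 0.08.
Reliability = 0.08 / 0.78 = 0.103.

0.103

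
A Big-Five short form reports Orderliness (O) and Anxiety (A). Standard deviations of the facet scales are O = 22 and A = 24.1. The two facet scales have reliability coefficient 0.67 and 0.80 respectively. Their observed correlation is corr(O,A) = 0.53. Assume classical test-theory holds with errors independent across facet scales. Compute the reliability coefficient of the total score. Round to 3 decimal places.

Var(O+A) = 22² + 24.1² + 2·[22·24.1·0.53] = 1064.81 + 562.012 = 1626.82.
With uncorrelated errors the cross-covariances are all true-score covariance, so they carry over unchanged; only the diagonal terms shrink to ρᵢσᵢ².
True-score variance = [22²·0.67 + 24.1²·0.80] + 562.012 = 788.928 + 562.012 = 1350.94.
Reliability = 1350.94 / 1626.82 = 0.830.

0.830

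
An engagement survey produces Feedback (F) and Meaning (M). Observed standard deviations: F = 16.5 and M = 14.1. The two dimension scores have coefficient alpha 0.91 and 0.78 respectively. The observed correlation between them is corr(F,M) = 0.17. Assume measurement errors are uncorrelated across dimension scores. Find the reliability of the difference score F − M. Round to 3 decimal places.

0.826

Var(F−M) = 16.5² + 14.1² − 2·16.5·14.1·0.17 = 471.06 − 79.101 = 391.959.
With uncorrelated errors the cross-covariances are all true-score covariance, so they carry over unchanged; only the diagonal terms shrink to ρᵢσᵢ².
True-score variance = [16.5²·0.91 + 14.1²·0.78] − 79.101 = 402.819 − 79.101 = 323.718.
Reliability = 323.718 / 391.959 = 0.826.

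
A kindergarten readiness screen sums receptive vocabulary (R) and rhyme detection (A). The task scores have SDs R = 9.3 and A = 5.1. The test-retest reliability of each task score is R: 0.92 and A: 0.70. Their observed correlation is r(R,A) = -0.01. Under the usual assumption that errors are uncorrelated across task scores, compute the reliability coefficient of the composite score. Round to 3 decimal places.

Var(R+A) = 9.3² + 5.1² + 2·[9.3·5.1·(-0.01)] = 112.5 − 0.9486 = 111.551.
Because errors are independent across components, Cov(Tᵢ,Tⱼ) = Cov(Xᵢ,Xⱼ); the off-diagonal part of the true-score variance is the same as above.
True-score variance = [9.3²·0.92 + 5.1²·0.70] − 0.9486 = 97.7778 − 0.9486 = 96.8292.
Reliability = 96.8292 / 111.551 = 0.868.

0.868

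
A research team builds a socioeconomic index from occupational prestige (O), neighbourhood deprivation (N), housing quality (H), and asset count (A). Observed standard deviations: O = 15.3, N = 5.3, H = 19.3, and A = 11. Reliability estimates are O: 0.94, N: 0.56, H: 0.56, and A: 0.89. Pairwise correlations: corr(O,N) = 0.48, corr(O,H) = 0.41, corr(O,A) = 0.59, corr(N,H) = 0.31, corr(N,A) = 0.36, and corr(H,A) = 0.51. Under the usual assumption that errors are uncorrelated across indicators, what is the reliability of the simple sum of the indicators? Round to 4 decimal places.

0.8724

Var(O+N+H+A) = 15.3² + 5.3² + 19.3² + 11² + 2·[15.3·5.3·0.48 + 15.3·19.3·0.41 + 15.3·11·0.59 + 5.3·19.3·0.31 + 5.3·11·0.36 + 19.3·11·0.51] = 755.67 + 840.52 = 1596.19.
Because errors are independent across components, Cov(Tᵢ,Tⱼ) = Cov(Xᵢ,Xⱼ); the off-diagonal part of the true-score variance is the same as above.
True-score variance = [15.3²·0.94 + 5.3²·0.56 + 19.3²·0.56 + 11²·0.89] + 840.52 = 552.059 + 840.52 = 1392.58.
Reliability = 1392.58 / 1596.19 = 0.8724.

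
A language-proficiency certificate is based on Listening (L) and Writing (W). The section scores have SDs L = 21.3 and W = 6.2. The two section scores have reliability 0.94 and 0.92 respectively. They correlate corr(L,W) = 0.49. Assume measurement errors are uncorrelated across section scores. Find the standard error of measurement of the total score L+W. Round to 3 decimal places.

5.504

Var(total) = 492.13 + 129.419 = 621.549.
True-score variance = 461.833 + 129.419 = 591.252, so reliability = 0.9513.
Error variance = 621.549 − 591.252 = 30.2966; SEM = √30.2966 = 5.504.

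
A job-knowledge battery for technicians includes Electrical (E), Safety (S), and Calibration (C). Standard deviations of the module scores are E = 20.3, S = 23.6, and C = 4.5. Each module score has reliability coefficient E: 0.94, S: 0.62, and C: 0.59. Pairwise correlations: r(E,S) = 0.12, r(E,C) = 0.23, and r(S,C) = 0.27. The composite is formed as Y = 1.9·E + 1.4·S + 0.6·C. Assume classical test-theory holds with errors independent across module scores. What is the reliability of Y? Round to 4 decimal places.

0.8303

Var(Y) = 1.9²·20.3² + 1.4²·23.6² + 0.6²·4.5² + 2·[2.66·20.3·23.6·0.12 + 1.14·20.3·4.5·0.23 + 0.84·23.6·4.5·0.27] = 2586.58 + 401.921 = 2988.5.
Because errors are independent across components, Cov(Tᵢ,Tⱼ) = Cov(Xᵢ,Xⱼ); the off-diagonal part of the true-score variance is the same as above.
True-score variance = [1.9²·20.3²·0.94 + 1.4²·23.6²·0.62 + 0.6²·4.5²·0.59] + 401.921 = 2079.51 + 401.921 = 2481.43.
Reliability = 2481.43 / 2988.5 = 0.8303.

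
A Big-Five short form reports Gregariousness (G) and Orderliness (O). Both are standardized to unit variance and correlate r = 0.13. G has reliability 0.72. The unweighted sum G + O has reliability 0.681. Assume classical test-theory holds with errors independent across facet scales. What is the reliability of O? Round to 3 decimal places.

Var(G+O) = 2 + 2·0.13 = 2.260.
True-score variance = ρ_G + ρ_O + 2·0.13, so 0.681 = (0.72 + ρ_O + 0.26) / 2.260.
ρ_O = 0.681·2.260 − 0.72 − 0.26 = 0.559.

0.559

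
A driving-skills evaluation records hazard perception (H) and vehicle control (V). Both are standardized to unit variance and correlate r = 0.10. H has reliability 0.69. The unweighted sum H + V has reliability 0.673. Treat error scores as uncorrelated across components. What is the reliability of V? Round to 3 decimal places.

Var(H+V) = 2 + 2·0.10 = 2.200.
True-score variance = ρ_H + ρ_V + 2·0.10, so 0.673 = (0.69 + ρ_V + 0.20) / 2.200.
ρ_V = 0.673·2.200 − 0.69 − 0.20 = 0.591.

0.591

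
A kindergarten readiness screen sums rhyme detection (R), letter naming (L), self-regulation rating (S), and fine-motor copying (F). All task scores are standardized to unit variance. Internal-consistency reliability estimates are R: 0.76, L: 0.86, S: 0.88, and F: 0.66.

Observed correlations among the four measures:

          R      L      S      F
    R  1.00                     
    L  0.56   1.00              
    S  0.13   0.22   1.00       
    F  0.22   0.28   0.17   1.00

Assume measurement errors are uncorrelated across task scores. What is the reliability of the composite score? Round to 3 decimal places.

0.883

Var(R+L+S+F) = 4 + 2·[0.56 + 0.13 + 0.22 + 0.22 + 0.28 + 0.17] = 4 + 3.16 = 7.16.
With uncorrelated errors the cross-covariances are all true-score covariance, so they carry over unchanged; only the diagonal terms shrink to ρᵢσᵢ².
True-score variance = [0.76 + 0.86 + 0.88 + 0.66] + 3.16 = 3.16 + 3.16 = 6.32.
Reliability = 6.32 / 7.16 = 0.883.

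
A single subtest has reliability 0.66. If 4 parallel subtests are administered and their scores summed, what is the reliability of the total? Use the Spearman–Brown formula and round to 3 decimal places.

0.886

ρ_k = kρ / (1 + (k−1)ρ) = 4·0.66 / (1 + 3·0.66) = 2.640 / 2.980 = 0.886.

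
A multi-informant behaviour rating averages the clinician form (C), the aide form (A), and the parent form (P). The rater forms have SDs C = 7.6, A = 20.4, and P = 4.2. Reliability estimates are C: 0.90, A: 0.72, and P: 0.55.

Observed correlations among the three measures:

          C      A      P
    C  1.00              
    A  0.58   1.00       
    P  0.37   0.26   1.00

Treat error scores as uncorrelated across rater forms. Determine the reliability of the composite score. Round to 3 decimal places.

Var(C+A+P) = 7.6² + 20.4² + 4.2² + 2·[7.6·20.4·0.58 + 7.6·4.2·0.37 + 20.4·4.2·0.26] = 491.56 + 248.021 = 739.581.
With uncorrelated errors the cross-covariances are all true-score covariance, so they carry over unchanged; only the diagonal terms shrink to ρᵢσᵢ².
True-score variance = [7.6²·0.90 + 20.4²·0.72 + 4.2²·0.55] + 248.021 = 361.321 + 248.021 = 609.342.
Reliability = 609.342 / 739.581 = 0.824.

0.824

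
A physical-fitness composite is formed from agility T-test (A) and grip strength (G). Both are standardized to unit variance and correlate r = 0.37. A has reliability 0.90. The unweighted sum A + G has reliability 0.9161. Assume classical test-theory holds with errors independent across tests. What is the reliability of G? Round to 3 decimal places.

Var(A+G) = 2 + 2·0.37 = 2.740.
True-score variance = ρ_A + ρ_G + 2·0.37, so 0.9161 = (0.90 + ρ_G + 0.74) / 2.740.
ρ_G = 0.9161·2.740 − 0.90 − 0.74 = 0.870.

0.870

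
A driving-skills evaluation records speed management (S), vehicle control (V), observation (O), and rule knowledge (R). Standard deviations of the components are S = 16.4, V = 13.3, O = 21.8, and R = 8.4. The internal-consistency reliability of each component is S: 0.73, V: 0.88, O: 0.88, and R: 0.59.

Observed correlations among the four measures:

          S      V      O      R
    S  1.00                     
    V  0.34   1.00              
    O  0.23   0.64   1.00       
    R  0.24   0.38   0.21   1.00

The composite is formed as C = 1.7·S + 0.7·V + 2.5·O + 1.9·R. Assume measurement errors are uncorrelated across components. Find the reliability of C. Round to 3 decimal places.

Var(C) = 1.7²·16.4² + 0.7²·13.3² + 2.5²·21.8² + 1.9²·8.4² + 2·[1.19·16.4·13.3·0.34 + 4.25·16.4·21.8·0.23 + 3.23·16.4·8.4·0.24 + 1.75·13.3·21.8·0.64 + 1.33·13.3·8.4·0.38 + 4.75·21.8·8.4·0.21] = 4088.94 + 2216.75 = 6305.7.
Because errors are independent across components, Cov(Tᵢ,Tⱼ) = Cov(Xᵢ,Xⱼ); the off-diagonal part of the true-score variance is the same as above.
True-score variance = [1.7²·16.4²·0.73 + 0.7²·13.3²·0.88 + 2.5²·21.8²·0.88 + 1.9²·8.4²·0.59] + 2216.75 = 3407.81 + 2216.75 = 5624.56.
Reliability = 5624.56 / 6305.7 = 0.892.

0.892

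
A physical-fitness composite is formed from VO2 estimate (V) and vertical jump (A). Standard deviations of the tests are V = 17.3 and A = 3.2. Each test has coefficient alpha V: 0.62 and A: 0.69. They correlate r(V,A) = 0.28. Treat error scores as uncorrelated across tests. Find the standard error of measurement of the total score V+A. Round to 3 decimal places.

Var(total) = 309.53 + 31.0016 = 340.532.
True-score variance = 192.625 + 31.0016 = 223.627, so reliability = 0.6567.
Error variance = 340.532 − 223.627 = 116.905; SEM = √116.905 = 10.812.

10.812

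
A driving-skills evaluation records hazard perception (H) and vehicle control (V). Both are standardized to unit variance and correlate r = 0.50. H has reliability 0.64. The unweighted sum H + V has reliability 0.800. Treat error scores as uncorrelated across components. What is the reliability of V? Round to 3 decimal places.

0.760

Var(H+V) = 2 + 2·0.50 = 3.000.
True-score variance = ρ_H + ρ_V + 2·0.50, so 0.800 = (0.64 + ρ_V + 1.00) / 3.000.
ρ_V = 0.800·3.000 − 0.64 − 1.00 = 0.760.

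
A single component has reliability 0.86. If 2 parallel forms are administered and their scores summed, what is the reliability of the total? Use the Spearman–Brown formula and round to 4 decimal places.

0.9247

ρ_k = kρ / (1 + (k−1)ρ) = 2·0.86 / (1 + 1·0.86) = 1.720 / 1.860 = 0.9247.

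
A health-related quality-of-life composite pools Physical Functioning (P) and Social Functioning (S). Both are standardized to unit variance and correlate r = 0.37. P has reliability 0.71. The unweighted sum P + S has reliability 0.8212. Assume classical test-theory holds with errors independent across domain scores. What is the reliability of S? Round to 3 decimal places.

Var(P+S) = 2 + 2·0.37 = 2.740.
True-score variance = ρ_P + ρ_S + 2·0.37, so 0.8212 = (0.71 + ρ_S + 0.74) / 2.740.
ρ_S = 0.8212·2.740 − 0.71 − 0.74 = 0.800.

0.800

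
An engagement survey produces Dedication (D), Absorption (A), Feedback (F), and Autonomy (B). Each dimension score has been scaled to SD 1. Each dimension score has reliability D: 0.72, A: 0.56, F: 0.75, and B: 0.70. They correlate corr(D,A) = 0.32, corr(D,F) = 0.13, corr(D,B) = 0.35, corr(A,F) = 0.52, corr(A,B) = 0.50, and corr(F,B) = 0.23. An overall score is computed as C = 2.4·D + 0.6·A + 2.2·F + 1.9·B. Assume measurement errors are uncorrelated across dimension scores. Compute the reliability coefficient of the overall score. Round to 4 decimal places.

Var(C) = 2.4² + 0.6² + 2.2² + 1.9² + 2·[1.44·0.32 + 5.28·0.13 + 4.56·0.35 + 1.32·0.52 + 1.14·0.50 + 4.18·0.23] = 14.57 + 9.922 = 24.492.
Under uncorrelated errors the observed covariances equal the true-score covariances, so only the own-variance terms attenuate.
True-score variance = [2.4²·0.72 + 0.6²·0.56 + 2.2²·0.75 + 1.9²·0.70] + 9.922 = 10.5058 + 9.922 = 20.4278.
Reliability = 20.4278 / 24.492 = 0.8341.

0.8341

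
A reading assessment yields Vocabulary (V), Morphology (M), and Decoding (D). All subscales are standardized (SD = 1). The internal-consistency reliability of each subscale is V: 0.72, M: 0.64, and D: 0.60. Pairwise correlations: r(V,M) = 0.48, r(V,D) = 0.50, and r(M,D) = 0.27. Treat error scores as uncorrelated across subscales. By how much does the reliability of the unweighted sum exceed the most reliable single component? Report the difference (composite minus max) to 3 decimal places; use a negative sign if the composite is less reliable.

0.091

Var(sum) = 3 + 2.5 = 5.5; true-score variance = 1.96 + 2.5 = 4.46; composite reliability = 0.8109.
Max component reliability = 0.7200.
Difference = 0.8109 − 0.7200 = 0.091.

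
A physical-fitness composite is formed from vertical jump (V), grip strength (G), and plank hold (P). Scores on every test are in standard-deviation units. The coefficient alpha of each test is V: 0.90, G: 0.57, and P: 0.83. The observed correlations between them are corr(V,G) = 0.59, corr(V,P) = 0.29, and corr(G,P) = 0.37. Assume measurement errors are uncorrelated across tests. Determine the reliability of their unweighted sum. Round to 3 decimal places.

Var(V+G+P) = 3 + 2·[0.59 + 0.29 + 0.37] = 3 + 2.5 = 5.5.
Because errors are independent across components, Cov(Tᵢ,Tⱼ) = Cov(Xᵢ,Xⱼ); the off-diagonal part of the true-score variance is the same as above.
True-score variance = [0.90 + 0.57 + 0.83] + 2.5 = 2.3 + 2.5 = 4.8.
Reliability = 4.8 / 5.5 = 0.873.

0.873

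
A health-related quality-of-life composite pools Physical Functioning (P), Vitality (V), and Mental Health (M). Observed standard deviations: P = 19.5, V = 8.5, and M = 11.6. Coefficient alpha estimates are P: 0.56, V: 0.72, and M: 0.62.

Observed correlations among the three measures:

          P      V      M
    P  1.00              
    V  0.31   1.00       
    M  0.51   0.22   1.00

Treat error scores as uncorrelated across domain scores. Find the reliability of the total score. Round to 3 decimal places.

0.752

Var(P+V+M) = 19.5² + 8.5² + 11.6² + 2·[19.5·8.5·0.31 + 19.5·11.6·0.51 + 8.5·11.6·0.22] = 587.06 + 376.873 = 963.933.
With uncorrelated errors the cross-covariances are all true-score covariance, so they carry over unchanged; only the diagonal terms shrink to ρᵢσᵢ².
True-score variance = [19.5²·0.56 + 8.5²·0.72 + 11.6²·0.62] + 376.873 = 348.387 + 376.873 = 725.26.
Reliability = 725.26 / 963.933 = 0.752.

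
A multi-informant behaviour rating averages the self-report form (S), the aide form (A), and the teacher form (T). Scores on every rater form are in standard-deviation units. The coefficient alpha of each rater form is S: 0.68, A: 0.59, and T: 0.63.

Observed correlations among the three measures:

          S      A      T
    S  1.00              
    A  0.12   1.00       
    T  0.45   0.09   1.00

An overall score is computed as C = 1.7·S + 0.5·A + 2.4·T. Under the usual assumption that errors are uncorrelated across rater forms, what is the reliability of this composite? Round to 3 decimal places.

Var(C) = 1.7² + 0.5² + 2.4² + 2·[0.85·0.12 + 4.08·0.45 + 1.2·0.09] = 8.9 + 4.092 = 12.992.
Because errors are independent across components, Cov(Tᵢ,Tⱼ) = Cov(Xᵢ,Xⱼ); the off-diagonal part of the true-score variance is the same as above.
True-score variance = [1.7²·0.68 + 0.5²·0.59 + 2.4²·0.63] + 4.092 = 5.7415 + 4.092 = 9.8335.
Reliability = 9.8335 / 12.992 = 0.757.

0.757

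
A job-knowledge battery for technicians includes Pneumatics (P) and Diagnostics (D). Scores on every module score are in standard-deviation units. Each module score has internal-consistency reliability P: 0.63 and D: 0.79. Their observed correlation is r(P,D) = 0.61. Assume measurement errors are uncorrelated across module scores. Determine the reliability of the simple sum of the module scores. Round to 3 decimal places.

Var(P+D) = 2 + 2·[0.61] = 2 + 1.22 = 3.22.
With uncorrelated errors the cross-covariances are all true-score covariance, so they carry over unchanged; only the diagonal terms shrink to ρᵢσᵢ².
True-score variance = [0.63 + 0.79] + 1.22 = 1.42 + 1.22 = 2.64.
Reliability = 2.64 / 3.22 = 0.820.

0.820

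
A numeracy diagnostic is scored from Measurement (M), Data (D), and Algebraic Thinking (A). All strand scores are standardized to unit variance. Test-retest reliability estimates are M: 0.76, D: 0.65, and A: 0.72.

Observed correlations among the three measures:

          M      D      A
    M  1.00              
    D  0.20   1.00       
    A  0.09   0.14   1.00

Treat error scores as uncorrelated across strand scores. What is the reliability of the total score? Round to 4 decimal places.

Var(M+D+A) = 3 + 2·[0.20 + 0.09 + 0.14] = 3 + 0.86 = 3.86.
Because errors are independent across components, Cov(Tᵢ,Tⱼ) = Cov(Xᵢ,Xⱼ); the off-diagonal part of the true-score variance is the same as above.
True-score variance = [0.76 + 0.65 + 0.72] + 0.86 = 2.13 + 0.86 = 2.99.
Reliability = 2.99 / 3.86 = 0.7746.

0.7746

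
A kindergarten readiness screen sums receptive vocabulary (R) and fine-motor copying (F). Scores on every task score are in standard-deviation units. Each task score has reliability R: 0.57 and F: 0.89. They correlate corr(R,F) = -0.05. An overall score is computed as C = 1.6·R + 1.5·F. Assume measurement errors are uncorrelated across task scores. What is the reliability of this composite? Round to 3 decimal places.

0.705

Var(C) = 1.6² + 1.5² + 2·[2.4·(-0.05)] = 4.81 − 0.24 = 4.57.
With uncorrelated errors the cross-covariances are all true-score covariance, so they carry over unchanged; only the diagonal terms shrink to ρᵢσᵢ².
True-score variance = [1.6²·0.57 + 1.5²·0.89] − 0.24 = 3.4617 − 0.24 = 3.2217.
Reliability = 3.2217 / 4.57 = 0.705.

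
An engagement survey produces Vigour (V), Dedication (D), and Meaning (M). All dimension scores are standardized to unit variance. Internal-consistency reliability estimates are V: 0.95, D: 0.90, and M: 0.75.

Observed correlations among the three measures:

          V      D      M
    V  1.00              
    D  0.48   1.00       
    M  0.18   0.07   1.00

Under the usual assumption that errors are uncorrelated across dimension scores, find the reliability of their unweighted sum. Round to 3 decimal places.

Var(V+D+M) = 3 + 2·[0.48 + 0.18 + 0.07] = 3 + 1.46 = 4.46.
Because errors are independent across components, Cov(Tᵢ,Tⱼ) = Cov(Xᵢ,Xⱼ); the off-diagonal part of the true-score variance is the same as above.
True-score variance = [0.95 + 0.90 + 0.75] + 1.46 = 2.6 + 1.46 = 4.06.
Reliability = 4.06 / 4.46 = 0.910.

0.910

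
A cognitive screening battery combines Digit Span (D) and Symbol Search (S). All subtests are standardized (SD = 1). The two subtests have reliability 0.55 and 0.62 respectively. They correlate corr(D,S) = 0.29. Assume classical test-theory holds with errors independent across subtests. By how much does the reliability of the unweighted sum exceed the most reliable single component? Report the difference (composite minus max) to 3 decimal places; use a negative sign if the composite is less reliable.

Var(sum) = 2 + 0.58 = 2.58; true-score variance = 1.17 + 0.58 = 1.75; composite reliability = 0.6783.
Max component reliability = 0.6200.
Difference = 0.6783 − 0.6200 = 0.058.

0.058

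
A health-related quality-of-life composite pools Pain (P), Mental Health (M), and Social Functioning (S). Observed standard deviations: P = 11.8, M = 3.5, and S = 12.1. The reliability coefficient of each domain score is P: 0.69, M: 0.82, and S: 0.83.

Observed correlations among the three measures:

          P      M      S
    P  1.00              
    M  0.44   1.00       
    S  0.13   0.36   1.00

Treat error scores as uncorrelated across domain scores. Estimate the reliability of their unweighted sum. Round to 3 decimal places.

0.825

Var(P+M+S) = 11.8² + 3.5² + 12.1² + 2·[11.8·3.5·0.44 + 11.8·12.1·0.13 + 3.5·12.1·0.36] = 297.9 + 103.959 = 401.859.
With uncorrelated errors the cross-covariances are all true-score covariance, so they carry over unchanged; only the diagonal terms shrink to ρᵢσᵢ².
True-score variance = [11.8²·0.69 + 3.5²·0.82 + 12.1²·0.83] + 103.959 = 227.641 + 103.959 = 331.6.
Reliability = 331.6 / 401.859 = 0.825.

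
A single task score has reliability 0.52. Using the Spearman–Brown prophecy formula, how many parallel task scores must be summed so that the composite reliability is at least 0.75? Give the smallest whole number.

3

k ≥ ρ*(1−ρ₁)/(ρ₁(1−ρ*)) = 0.75·0.48 / (0.52·0.25) = 2.769.
Smallest integer k = 3.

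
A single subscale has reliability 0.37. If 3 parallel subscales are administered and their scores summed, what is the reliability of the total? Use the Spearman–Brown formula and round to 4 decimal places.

0.6379

ρ_k = kρ / (1 + (k−1)ρ) = 3·0.37 / (1 + 2·0.37) = 1.110 / 1.740 = 0.6379.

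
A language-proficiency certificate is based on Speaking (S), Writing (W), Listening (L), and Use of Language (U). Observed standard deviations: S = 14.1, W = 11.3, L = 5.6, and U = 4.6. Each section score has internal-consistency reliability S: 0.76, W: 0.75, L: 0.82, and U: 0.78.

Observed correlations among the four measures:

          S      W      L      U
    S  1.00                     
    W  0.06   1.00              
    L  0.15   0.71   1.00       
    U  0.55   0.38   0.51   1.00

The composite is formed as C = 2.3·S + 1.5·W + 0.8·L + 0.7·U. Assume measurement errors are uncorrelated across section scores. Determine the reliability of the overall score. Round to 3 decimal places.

0.812

Var(C) = 2.3²·14.1² + 1.5²·11.3² + 0.8²·5.6² + 0.7²·4.6² + 2·[3.45·14.1·11.3·0.06 + 1.84·14.1·5.6·0.15 + 1.61·14.1·4.6·0.55 + 1.2·11.3·5.6·0.71 + 1.05·11.3·4.6·0.38 + 0.56·5.6·4.6·0.51] = 1369.45 + 388.439 = 1757.89.
With uncorrelated errors the cross-covariances are all true-score covariance, so they carry over unchanged; only the diagonal terms shrink to ρᵢσᵢ².
True-score variance = [2.3²·14.1²·0.76 + 1.5²·11.3²·0.75 + 0.8²·5.6²·0.82 + 0.7²·4.6²·0.78] + 388.439 = 1039.32 + 388.439 = 1427.76.
Reliability = 1427.76 / 1757.89 = 0.812.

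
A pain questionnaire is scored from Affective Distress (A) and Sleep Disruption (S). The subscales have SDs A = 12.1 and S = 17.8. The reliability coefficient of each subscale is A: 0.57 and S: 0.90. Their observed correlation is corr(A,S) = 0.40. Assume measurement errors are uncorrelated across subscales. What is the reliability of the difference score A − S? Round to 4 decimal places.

0.6747

Var(A−S) = 12.1² + 17.8² − 2·12.1·17.8·0.40 = 463.25 − 172.304 = 290.946.
Under uncorrelated errors the observed covariances equal the true-score covariances, so only the own-variance terms attenuate.
True-score variance = [12.1²·0.57 + 17.8²·0.90] − 172.304 = 368.61 − 172.304 = 196.306.
Reliability = 196.306 / 290.946 = 0.6747.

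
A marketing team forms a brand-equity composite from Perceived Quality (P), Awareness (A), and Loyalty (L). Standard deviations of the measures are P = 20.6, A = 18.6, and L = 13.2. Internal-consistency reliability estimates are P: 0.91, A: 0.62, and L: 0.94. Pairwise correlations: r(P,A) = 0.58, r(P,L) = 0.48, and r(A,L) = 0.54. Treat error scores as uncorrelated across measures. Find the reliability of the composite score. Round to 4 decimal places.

Var(P+A+L) = 20.6² + 18.6² + 13.2² + 2·[20.6·18.6·0.58 + 20.6·13.2·0.48 + 18.6·13.2·0.54] = 944.56 + 970.67 = 1915.23.
With uncorrelated errors the cross-covariances are all true-score covariance, so they carry over unchanged; only the diagonal terms shrink to ρᵢσᵢ².
True-score variance = [20.6²·0.91 + 18.6²·0.62 + 13.2²·0.94] + 970.67 = 764.448 + 970.67 = 1735.12.
Reliability = 1735.12 / 1915.23 = 0.9060.

0.9060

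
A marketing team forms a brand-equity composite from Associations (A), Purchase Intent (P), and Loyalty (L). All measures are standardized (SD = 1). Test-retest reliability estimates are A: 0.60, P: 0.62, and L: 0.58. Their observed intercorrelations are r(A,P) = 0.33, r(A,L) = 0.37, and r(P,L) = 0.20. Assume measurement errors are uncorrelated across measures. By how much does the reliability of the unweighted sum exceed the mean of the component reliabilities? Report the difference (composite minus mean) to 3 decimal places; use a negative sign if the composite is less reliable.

Var(sum) = 3 + 1.8 = 4.8; true-score variance = 1.8 + 1.8 = 3.6; composite reliability = 0.7500.
Mean component reliability = 0.6000.
Difference = 0.7500 − 0.6000 = 0.150.

0.150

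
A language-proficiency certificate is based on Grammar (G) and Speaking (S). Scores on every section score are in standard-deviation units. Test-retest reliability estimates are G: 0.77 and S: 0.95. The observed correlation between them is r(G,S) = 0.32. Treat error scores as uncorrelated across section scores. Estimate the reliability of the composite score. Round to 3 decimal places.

0.894

Var(G+S) = 2 + 2·[0.32] = 2 + 0.64 = 2.64.
With uncorrelated errors the cross-covariances are all true-score covariance, so they carry over unchanged; only the diagonal terms shrink to ρᵢσᵢ².
True-score variance = [0.77 + 0.95] + 0.64 = 1.72 + 0.64 = 2.36.
Reliability = 2.36 / 2.64 = 0.894.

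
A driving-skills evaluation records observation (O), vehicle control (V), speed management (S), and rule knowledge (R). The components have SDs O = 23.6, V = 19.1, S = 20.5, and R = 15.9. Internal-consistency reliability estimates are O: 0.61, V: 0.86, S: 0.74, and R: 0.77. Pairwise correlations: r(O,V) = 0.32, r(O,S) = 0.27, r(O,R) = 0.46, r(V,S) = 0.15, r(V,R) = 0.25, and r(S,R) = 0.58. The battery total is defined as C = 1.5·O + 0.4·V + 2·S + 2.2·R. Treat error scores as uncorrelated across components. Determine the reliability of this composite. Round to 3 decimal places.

Var(C) = 1.5²·23.6² + 0.4²·19.1² + 2²·20.5² + 2.2²·15.9² + 2·[0.6·23.6·19.1·0.32 + 3·23.6·20.5·0.27 + 3.3·23.6·15.9·0.46 + 0.8·19.1·20.5·0.15 + 0.88·19.1·15.9·0.25 + 4.4·20.5·15.9·0.58] = 4216.13 + 3987.32 = 8203.45.
With uncorrelated errors the cross-covariances are all true-score covariance, so they carry over unchanged; only the diagonal terms shrink to ρᵢσᵢ².
True-score variance = [1.5²·23.6²·0.61 + 0.4²·19.1²·0.86 + 2²·20.5²·0.74 + 2.2²·15.9²·0.77] + 3987.32 = 3000.74 + 3987.32 = 6988.06.
Reliability = 6988.06 / 8203.45 = 0.852.

0.852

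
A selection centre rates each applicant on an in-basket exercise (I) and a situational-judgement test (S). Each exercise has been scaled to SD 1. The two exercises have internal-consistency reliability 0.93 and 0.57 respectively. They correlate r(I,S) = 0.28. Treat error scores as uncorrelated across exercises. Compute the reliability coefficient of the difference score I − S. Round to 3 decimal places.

Var(I−S) = 1 + 1 − 2·0.28 = 2 − 0.56 = 1.44.
With uncorrelated errors the cross-covariances are all true-score covariance, so they carry over unchanged; only the diagonal terms shrink to ρᵢσᵢ².
True-score variance = [0.93 + 0.57] − 0.56 = 1.5 − 0.56 = 0.94.
Reliability = 0.94 / 1.44 = 0.653.

0.653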